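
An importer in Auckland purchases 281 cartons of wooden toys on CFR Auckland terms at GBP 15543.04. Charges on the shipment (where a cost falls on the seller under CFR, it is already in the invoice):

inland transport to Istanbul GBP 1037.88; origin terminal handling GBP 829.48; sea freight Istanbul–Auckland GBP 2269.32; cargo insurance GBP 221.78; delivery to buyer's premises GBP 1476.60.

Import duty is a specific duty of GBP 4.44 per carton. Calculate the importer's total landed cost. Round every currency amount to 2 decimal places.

Total landed cost: GBP 18489.06

CFR: the seller pays costs through ocean freight to the destination port, but not insurance.
Already in the invoice (seller's account under CFR): inland to port, origin terminal, freight — exclude.
CIF value = CFR price + insurance = 15543.04 + 221.78 = 15764.82
Import duty = 281 × 4.44 = 1247.64
Buyer bears: insurance 221.78 + delivery 1476.60 + duty 1247.64 = 2946.02
Landed cost = invoice 15543.04 + 2946.02 = 18489.06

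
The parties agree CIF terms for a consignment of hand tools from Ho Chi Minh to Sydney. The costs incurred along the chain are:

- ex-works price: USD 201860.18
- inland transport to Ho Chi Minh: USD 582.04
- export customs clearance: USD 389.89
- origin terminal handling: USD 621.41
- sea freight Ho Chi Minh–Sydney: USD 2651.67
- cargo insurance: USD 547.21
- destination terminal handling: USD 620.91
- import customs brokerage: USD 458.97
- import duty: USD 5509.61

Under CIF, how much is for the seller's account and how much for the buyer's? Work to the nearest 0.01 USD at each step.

CIF: the seller pays costs through ocean freight and marine insurance to the destination port.
Seller's account: goods 201860.18 + inland to port 582.04 + export clearance 389.89 + origin terminal 621.41 + freight 2651.67 + insurance 547.21 = 206652.40
Buyer's account: destination terminal 620.91 + brokerage 458.97 + duty 5509.61 = 6589.49

Seller: USD 206652.40; buyer: USD 6589.49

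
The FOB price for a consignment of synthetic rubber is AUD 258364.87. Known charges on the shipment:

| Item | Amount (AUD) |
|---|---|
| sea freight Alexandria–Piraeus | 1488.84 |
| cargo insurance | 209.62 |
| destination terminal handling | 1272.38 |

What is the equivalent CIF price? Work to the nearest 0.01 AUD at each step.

CIF price: AUD 260063.33

Not relevant to the conversion: destination terminal — on the buyer under both terms; not part of either seller's price.
From FOB to CIF, the seller additionally bears: freight, insurance.
CIF price = 258364.87 + 1488.84 + 209.62 = 260063.33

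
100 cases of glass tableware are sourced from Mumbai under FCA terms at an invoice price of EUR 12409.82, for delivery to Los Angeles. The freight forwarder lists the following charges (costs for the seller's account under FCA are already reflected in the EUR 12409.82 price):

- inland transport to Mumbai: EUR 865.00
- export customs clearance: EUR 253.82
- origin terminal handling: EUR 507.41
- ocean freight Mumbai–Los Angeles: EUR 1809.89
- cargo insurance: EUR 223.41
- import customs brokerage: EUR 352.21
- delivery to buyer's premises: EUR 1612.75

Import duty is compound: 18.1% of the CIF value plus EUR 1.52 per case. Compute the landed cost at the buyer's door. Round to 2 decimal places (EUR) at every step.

Total landed cost: EUR 19773.54

FCA: the seller delivers export-cleared goods to the carrier; the buyer bears costs from that point.
Already in the invoice (seller's account under FCA): inland to port, export clearance — exclude.
CIF value = FCA price + origin terminal + freight + insurance = 12409.82 + 507.41 + 1809.89 + 223.41 = 14950.53
Ad valorem component: 14950.53 × 18.1% = 2706.05
Specific component: 100 × 1.52 = 152.00
Import duty = 2706.05 + 152.00 = 2858.05
Buyer bears: origin terminal 507.41 + freight 1809.89 + insurance 223.41 + brokerage 352.21 + delivery 1612.75 + duty 2858.05 = 7363.72
Landed cost = invoice 12409.82 + 7363.72 = 19773.54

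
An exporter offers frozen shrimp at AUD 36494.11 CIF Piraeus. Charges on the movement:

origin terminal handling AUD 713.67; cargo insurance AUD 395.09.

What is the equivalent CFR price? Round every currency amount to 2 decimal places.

Not relevant to the conversion: origin terminal — on the seller under both CIF and CFR; already in the CIF price and stays in the CFR price.
From CIF to CFR, the seller no longer bears: insurance.
CFR price = 36494.11 − 395.09 = 36099.02

CFR price: AUD 36099.02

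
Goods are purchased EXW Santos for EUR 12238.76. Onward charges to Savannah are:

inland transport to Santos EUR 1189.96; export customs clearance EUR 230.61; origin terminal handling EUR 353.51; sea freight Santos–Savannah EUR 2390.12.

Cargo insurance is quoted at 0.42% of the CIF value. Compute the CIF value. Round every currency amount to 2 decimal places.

CIF value: EUR 16472.14

Let C be the CIF value. C = EXW price + pre-shipment costs + freight + 0.42% × C
C − 0.42% × C = 12238.76 + 1189.96 + 230.61 + 353.51 + 2390.12
0.9958 × C = 16402.96
C = 16402.96 / 0.9958 = 16472.14
Insurance premium = 0.42% × 16472.14 = 69.18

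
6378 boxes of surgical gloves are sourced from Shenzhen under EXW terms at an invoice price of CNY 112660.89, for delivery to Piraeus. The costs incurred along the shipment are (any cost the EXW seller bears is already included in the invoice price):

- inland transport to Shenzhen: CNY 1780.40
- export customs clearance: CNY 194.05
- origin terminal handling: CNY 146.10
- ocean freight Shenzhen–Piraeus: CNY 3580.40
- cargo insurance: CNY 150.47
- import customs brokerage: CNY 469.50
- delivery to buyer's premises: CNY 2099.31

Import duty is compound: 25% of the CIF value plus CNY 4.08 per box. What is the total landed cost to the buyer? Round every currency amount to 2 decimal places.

Total landed cost: CNY 176731.44

EXW: the seller makes goods available at their premises; the buyer bears all onward costs.
CIF value = EXW price + inland to port + export clearance + origin terminal + freight + insurance = 112660.89 + 1780.40 + 194.05 + 146.10 + 3580.40 + 150.47 = 118512.31
Ad valorem component: 118512.31 × 25% = 29628.08
Specific component: 6378 × 4.08 = 26022.24
Import duty = 29628.08 + 26022.24 = 55650.32
Buyer bears: inland to port 1780.40 + export clearance 194.05 + origin terminal 146.10 + freight 3580.40 + insurance 150.47 + brokerage 469.50 + delivery 2099.31 + duty 55650.32 = 64070.55
Landed cost = invoice 112660.89 + 64070.55 = 176731.44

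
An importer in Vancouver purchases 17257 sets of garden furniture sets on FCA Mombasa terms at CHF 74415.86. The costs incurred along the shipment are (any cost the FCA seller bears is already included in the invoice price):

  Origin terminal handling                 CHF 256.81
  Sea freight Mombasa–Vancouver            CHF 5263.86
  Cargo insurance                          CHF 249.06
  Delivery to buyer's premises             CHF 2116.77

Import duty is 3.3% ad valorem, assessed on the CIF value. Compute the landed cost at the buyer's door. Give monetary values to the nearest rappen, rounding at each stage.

FCA: the seller delivers export-cleared goods to the carrier; the buyer bears costs from that point.
CIF value = FCA price + origin terminal + freight + insurance = 74415.86 + 256.81 + 5263.86 + 249.06 = 80185.59
Import duty = 80185.59 × 3.3% = 2646.12
Buyer bears: origin terminal 256.81 + freight 5263.86 + insurance 249.06 + delivery 2116.77 + duty 2646.12 = 10532.62
Landed cost = invoice 74415.86 + 10532.62 = 84948.48

Total landed cost: CHF 84948.48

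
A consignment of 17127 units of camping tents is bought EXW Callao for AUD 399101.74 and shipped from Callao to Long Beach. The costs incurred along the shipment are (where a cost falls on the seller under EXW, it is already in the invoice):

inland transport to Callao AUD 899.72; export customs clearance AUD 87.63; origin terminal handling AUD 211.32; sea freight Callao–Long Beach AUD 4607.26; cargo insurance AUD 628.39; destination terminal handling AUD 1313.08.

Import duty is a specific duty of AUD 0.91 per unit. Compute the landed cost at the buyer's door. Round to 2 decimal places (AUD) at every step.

Total landed cost: AUD 422434.71

EXW: the seller makes goods available at their premises; the buyer bears all onward costs.
CIF value = EXW price + inland to port + export clearance + origin terminal + freight + insurance = 399101.74 + 899.72 + 87.63 + 211.32 + 4607.26 + 628.39 = 405536.06
Import duty = 17127 × 0.91 = 15585.57
Buyer bears: inland to port 899.72 + export clearance 87.63 + origin terminal 211.32 + freight 4607.26 + insurance 628.39 + destination terminal 1313.08 + duty 15585.57 = 23332.97
Landed cost = invoice 399101.74 + 23332.97 = 422434.71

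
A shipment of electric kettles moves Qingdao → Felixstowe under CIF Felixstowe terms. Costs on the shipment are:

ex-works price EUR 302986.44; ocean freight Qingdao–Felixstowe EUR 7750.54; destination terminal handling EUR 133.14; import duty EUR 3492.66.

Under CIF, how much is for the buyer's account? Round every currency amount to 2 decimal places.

CIF: the seller pays costs through ocean freight and marine insurance to the destination port.
Seller's account: goods 302986.44 + freight 7750.54 = 310736.98
Buyer's account: destination terminal 133.14 + duty 3492.66 = 3625.80

Buyer's account: EUR 3625.80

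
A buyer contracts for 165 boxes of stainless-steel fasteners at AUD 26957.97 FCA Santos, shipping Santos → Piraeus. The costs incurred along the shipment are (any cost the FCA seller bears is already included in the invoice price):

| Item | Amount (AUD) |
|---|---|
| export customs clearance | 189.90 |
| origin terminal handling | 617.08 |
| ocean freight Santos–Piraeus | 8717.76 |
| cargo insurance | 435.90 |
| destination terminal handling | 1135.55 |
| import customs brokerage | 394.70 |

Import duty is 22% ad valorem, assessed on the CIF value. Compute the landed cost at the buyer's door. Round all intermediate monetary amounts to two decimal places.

FCA: the seller delivers export-cleared goods to the carrier; the buyer bears costs from that point.
Already in the invoice (seller's account under FCA): export clearance — exclude.
CIF value = FCA price + origin terminal + freight + insurance = 26957.97 + 617.08 + 8717.76 + 435.90 = 36728.71
Import duty = 36728.71 × 22% = 8080.32
Buyer bears: origin terminal 617.08 + freight 8717.76 + insurance 435.90 + destination terminal 1135.55 + brokerage 394.70 + duty 8080.32 = 19381.31
Landed cost = invoice 26957.97 + 19381.31 = 46339.28

Total landed cost: AUD 46339.28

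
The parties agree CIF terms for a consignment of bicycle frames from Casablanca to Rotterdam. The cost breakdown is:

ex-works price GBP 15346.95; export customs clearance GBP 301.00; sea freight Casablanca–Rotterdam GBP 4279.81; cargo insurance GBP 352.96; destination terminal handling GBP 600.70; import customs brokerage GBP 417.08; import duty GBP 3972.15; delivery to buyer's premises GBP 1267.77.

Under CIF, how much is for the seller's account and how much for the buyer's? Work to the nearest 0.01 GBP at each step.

CIF: the seller pays costs through ocean freight and marine insurance to the destination port.
Seller's account: goods 15346.95 + export clearance 301.00 + freight 4279.81 + insurance 352.96 = 20280.72
Buyer's account: destination terminal 600.70 + brokerage 417.08 + duty 3972.15 + delivery 1267.77 = 6257.70

Seller: GBP 20280.72; buyer: GBP 6257.70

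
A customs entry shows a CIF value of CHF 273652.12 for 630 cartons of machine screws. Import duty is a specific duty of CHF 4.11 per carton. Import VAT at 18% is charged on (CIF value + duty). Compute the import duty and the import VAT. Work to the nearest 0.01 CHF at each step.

Import duty = 630 × 4.11 = 2589.30
VAT base = CIF + duty = 273652.12 + 2589.30 = 276241.42
Import VAT = 276241.42 × 18% = 49723.46

Import duty: CHF 2589.30; import VAT: CHF 49723.46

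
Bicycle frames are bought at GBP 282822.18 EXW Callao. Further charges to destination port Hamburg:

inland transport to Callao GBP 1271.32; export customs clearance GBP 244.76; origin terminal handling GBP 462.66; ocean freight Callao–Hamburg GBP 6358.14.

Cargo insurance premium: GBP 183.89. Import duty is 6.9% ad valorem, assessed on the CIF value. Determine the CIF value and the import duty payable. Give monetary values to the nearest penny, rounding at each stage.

CIF = EXW price + pre-shipment costs + freight + insurance
CIF = 282822.18 + 1271.32 + 244.76 + 462.66 + 6358.14 + 183.89 = 291342.95
Import duty = 291342.95 × 6.9% = 20102.66

CIF value: GBP 291342.95; import duty: GBP 20102.66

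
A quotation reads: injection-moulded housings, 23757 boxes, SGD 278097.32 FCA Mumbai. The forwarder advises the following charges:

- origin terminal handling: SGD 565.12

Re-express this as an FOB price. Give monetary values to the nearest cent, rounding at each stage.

From FCA to FOB, the seller additionally bears: origin terminal.
FOB price = 278097.32 + 565.12 = 278662.44

FOB price: SGD 278662.44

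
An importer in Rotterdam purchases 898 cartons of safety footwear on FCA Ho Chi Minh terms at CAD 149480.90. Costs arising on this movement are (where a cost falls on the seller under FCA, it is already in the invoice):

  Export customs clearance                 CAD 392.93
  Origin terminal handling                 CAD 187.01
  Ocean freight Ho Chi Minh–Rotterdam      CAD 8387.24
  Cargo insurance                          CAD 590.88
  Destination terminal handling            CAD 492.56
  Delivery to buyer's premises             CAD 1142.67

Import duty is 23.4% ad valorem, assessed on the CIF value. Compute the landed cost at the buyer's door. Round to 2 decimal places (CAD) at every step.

FCA: the seller delivers export-cleared goods to the carrier; the buyer bears costs from that point.
Already in the invoice (seller's account under FCA): export clearance — exclude.
CIF value = FCA price + origin terminal + freight + insurance = 149480.90 + 187.01 + 8387.24 + 590.88 = 158646.03
Import duty = 158646.03 × 23.4% = 37123.17
Buyer bears: origin terminal 187.01 + freight 8387.24 + insurance 590.88 + destination terminal 492.56 + delivery 1142.67 + duty 37123.17 = 47923.53
Landed cost = invoice 149480.90 + 47923.53 = 197404.43

Total landed cost: CAD 197404.43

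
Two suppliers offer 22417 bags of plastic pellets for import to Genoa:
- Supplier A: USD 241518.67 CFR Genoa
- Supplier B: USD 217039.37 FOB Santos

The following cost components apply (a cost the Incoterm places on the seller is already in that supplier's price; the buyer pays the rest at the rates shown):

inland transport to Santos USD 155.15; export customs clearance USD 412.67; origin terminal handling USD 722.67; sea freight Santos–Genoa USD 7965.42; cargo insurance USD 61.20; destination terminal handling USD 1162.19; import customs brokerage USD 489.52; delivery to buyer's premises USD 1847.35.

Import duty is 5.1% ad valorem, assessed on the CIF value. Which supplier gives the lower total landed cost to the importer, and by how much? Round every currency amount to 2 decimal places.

Supplier A (CFR):
CIF value = CFR price + insurance = 241518.67 + 61.20 = 241579.87
Import duty = 241579.87 × 5.1% = 12320.57
Buyer bears (A): 61.20 + 1162.19 + 489.52 + 1847.35 = 3560.26
Landed cost (A) = invoice 241518.67 + 3560.26 + duty 12320.57 = 257399.50
Supplier B (FOB):
CIF value = FOB price + freight + insurance = 217039.37 + 7965.42 + 61.20 = 225065.99
Import duty = 225065.99 × 5.1% = 11478.37
Buyer bears (B): 7965.42 + 61.20 + 1162.19 + 489.52 + 1847.35 = 11525.68
Landed cost (B) = invoice 217039.37 + 11525.68 + duty 11478.37 = 240043.42
Difference = |257399.50 − 240043.42| = 17356.08

Supplier B is cheaper by USD 17356.08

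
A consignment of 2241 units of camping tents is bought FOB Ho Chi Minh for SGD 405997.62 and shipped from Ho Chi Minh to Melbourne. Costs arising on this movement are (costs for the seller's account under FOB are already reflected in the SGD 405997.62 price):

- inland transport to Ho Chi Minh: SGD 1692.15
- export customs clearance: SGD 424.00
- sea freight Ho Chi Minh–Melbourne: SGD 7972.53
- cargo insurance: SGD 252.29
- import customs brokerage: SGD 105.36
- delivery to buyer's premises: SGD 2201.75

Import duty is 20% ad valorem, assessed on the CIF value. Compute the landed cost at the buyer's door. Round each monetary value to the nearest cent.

FOB: the seller bears costs until goods are on board at the origin port; the buyer bears freight, insurance and all costs thereafter.
Already in the invoice (seller's account under FOB): inland to port, export clearance — exclude.
CIF value = FOB price + freight + insurance = 405997.62 + 7972.53 + 252.29 = 414222.44
Import duty = 414222.44 × 20% = 82844.49
Buyer bears: freight 7972.53 + insurance 252.29 + brokerage 105.36 + delivery 2201.75 + duty 82844.49 = 93376.42
Landed cost = invoice 405997.62 + 93376.42 = 499374.04

Total landed cost: SGD 499374.04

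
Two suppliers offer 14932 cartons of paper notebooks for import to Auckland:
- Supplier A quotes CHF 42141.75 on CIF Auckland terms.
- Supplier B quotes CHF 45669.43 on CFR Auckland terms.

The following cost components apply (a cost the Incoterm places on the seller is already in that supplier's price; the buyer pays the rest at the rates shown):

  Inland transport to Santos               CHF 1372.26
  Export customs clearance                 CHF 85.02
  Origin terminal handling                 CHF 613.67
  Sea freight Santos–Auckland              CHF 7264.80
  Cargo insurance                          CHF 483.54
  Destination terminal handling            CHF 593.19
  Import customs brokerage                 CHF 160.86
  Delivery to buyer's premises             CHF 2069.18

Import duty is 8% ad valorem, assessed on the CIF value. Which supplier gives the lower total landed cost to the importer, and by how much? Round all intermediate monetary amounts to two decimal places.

Supplier A is cheaper by CHF 4332.12

Supplier A (CIF):
The CIF price already equals the CIF value: 42141.75
Import duty = 42141.75 × 8% = 3371.34
Buyer bears (A): 593.19 + 160.86 + 2069.18 = 2823.23
Landed cost (A) = invoice 42141.75 + 2823.23 + duty 3371.34 = 48336.32
Supplier B (CFR):
CIF value = CFR price + insurance = 45669.43 + 483.54 = 46152.97
Import duty = 46152.97 × 8% = 3692.24
Buyer bears (B): 483.54 + 593.19 + 160.86 + 2069.18 = 3306.77
Landed cost (B) = invoice 45669.43 + 3306.77 + duty 3692.24 = 52668.44
Difference = |48336.32 − 52668.44| = 4332.12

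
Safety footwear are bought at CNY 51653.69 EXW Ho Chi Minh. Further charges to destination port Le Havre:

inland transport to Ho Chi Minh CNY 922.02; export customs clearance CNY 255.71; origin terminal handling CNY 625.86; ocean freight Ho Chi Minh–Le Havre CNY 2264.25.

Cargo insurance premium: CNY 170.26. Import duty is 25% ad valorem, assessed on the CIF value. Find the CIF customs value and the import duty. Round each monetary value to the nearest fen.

CIF = EXW price + pre-shipment costs + freight + insurance
CIF = 51653.69 + 922.02 + 255.71 + 625.86 + 2264.25 + 170.26 = 55891.79
Import duty = 55891.79 × 25% = 13972.95

CIF value: CNY 55891.79; import duty: CNY 13972.95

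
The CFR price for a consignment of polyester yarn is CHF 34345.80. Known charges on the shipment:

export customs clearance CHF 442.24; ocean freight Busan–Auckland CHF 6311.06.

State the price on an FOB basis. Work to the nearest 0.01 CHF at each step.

Not relevant to the conversion: export clearance — on the seller under both CFR and FOB; already in the CFR price and stays in the FOB price.
From CFR to FOB, the seller no longer bears: freight.
FOB price = 34345.80 − 6311.06 = 28034.74

FOB price: CHF 28034.74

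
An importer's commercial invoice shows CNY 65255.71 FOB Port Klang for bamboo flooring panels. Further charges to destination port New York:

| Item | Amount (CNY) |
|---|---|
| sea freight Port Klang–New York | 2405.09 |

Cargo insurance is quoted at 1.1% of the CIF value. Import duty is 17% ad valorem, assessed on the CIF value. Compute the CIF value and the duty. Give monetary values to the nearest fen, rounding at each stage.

CIF value: CNY 68413.35; import duty: CNY 11630.27

Let C be the CIF value. C = FOB price + freight + 1.1% × C
C − 1.1% × C = 65255.71 + 2405.09
0.989 × C = 67660.80
C = 67660.80 / 0.989 = 68413.35
Insurance premium = 1.1% × 68413.35 = 752.55
Import duty = 68413.35 × 17% = 11630.27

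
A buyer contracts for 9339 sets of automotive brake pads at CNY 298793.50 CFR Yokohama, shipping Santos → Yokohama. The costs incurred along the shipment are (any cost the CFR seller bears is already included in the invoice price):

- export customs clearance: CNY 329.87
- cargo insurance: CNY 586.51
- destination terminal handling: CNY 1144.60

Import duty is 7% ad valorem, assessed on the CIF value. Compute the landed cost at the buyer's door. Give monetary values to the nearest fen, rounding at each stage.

Total landed cost: CNY 321481.21

CFR: the seller pays costs through ocean freight to the destination port, but not insurance.
Already in the invoice (seller's account under CFR): export clearance — exclude.
CIF value = CFR price + insurance = 298793.50 + 586.51 = 299380.01
Import duty = 299380.01 × 7% = 20956.60
Buyer bears: insurance 586.51 + destination terminal 1144.60 + duty 20956.60 = 22687.71
Landed cost = invoice 298793.50 + 22687.71 = 321481.21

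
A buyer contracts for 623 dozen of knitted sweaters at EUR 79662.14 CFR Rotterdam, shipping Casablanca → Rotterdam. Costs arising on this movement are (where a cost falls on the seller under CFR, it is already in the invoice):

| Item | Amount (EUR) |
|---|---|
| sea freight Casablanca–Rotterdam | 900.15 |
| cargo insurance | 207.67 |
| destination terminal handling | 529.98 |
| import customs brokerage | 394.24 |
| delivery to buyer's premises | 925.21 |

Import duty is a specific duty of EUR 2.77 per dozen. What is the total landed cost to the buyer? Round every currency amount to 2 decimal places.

CFR: the seller pays costs through ocean freight to the destination port, but not insurance.
Already in the invoice (seller's account under CFR): freight — exclude.
CIF value = CFR price + insurance = 79662.14 + 207.67 = 79869.81
Import duty = 623 × 2.77 = 1725.71
Buyer bears: insurance 207.67 + destination terminal 529.98 + brokerage 394.24 + delivery 925.21 + duty 1725.71 = 3782.81
Landed cost = invoice 79662.14 + 3782.81 = 83444.95

Total landed cost: EUR 83444.95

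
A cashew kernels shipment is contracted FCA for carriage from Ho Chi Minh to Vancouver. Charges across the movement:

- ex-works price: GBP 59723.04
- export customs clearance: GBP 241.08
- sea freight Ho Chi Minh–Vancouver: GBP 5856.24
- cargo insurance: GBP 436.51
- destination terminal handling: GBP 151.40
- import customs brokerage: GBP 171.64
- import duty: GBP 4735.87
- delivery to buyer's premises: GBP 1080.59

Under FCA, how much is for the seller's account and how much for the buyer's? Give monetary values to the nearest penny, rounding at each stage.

FCA: the seller delivers export-cleared goods to the carrier; the buyer bears costs from that point.
Seller's account: goods 59723.04 + export clearance 241.08 = 59964.12
Buyer's account: freight 5856.24 + insurance 436.51 + destination terminal 151.40 + brokerage 171.64 + duty 4735.87 + delivery 1080.59 = 12432.25

Seller: GBP 59964.12; buyer: GBP 12432.25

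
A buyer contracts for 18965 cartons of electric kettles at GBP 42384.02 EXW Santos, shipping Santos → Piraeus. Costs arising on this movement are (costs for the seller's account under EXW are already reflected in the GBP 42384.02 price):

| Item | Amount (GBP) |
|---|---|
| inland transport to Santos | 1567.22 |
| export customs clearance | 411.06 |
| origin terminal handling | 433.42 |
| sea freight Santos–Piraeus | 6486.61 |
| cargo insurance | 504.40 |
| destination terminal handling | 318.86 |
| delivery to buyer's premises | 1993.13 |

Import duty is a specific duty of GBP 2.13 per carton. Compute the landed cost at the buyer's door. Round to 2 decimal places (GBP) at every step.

EXW: the seller makes goods available at their premises; the buyer bears all onward costs.
CIF value = EXW price + inland to port + export clearance + origin terminal + freight + insurance = 42384.02 + 1567.22 + 411.06 + 433.42 + 6486.61 + 504.40 = 51786.73
Import duty = 18965 × 2.13 = 40395.45
Buyer bears: inland to port 1567.22 + export clearance 411.06 + origin terminal 433.42 + freight 6486.61 + insurance 504.40 + destination terminal 318.86 + delivery 1993.13 + duty 40395.45 = 52110.15
Landed cost = invoice 42384.02 + 52110.15 = 94494.17

Total landed cost: GBP 94494.17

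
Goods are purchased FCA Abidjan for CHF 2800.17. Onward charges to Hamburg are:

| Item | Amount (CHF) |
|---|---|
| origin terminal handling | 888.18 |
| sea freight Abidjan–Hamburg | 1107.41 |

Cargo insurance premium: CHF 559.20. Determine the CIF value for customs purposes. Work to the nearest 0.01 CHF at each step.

CIF value: CHF 5354.96

CIF = FCA price + pre-shipment costs + freight + insurance
CIF = 2800.17 + 888.18 + 1107.41 + 559.20 = 5354.96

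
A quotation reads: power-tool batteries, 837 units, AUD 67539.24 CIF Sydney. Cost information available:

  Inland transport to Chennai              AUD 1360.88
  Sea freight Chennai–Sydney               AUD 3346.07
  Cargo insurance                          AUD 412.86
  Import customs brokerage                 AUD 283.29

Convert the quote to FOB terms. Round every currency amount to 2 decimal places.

FOB price: AUD 63780.31

Not relevant to the conversion: inland to port — on the seller under both CIF and FOB; already in the CIF price and stays in the FOB price. brokerage — on the buyer under both terms; not part of either seller's price.
From CIF to FOB, the seller no longer bears: freight, insurance.
FOB price = 67539.24 − 3346.07 − 412.86 = 63780.31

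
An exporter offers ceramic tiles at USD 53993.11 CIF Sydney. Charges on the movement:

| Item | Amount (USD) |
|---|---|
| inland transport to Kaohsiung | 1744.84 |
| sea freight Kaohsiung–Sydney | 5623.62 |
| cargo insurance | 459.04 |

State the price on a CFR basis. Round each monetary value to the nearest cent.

CFR price: USD 53534.07

Not relevant to the conversion: inland to port, freight — on the seller under both CIF and CFR; already in the CIF price and stays in the CFR price.
From CIF to CFR, the seller no longer bears: insurance.
CFR price = 53993.11 − 459.04 = 53534.07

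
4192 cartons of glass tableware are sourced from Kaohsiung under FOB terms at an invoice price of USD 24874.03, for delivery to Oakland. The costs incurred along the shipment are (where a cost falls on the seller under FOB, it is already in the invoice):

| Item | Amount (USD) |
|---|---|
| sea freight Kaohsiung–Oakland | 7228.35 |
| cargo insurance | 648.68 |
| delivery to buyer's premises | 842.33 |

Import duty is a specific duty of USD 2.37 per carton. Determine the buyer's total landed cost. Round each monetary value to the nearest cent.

FOB: the seller bears costs until goods are on board at the origin port; the buyer bears freight, insurance and all costs thereafter.
CIF value = FOB price + freight + insurance = 24874.03 + 7228.35 + 648.68 = 32751.06
Import duty = 4192 × 2.37 = 9935.04
Buyer bears: freight 7228.35 + insurance 648.68 + delivery 842.33 + duty 9935.04 = 18654.40
Landed cost = invoice 24874.03 + 18654.40 = 43528.43

Total landed cost: USD 43528.43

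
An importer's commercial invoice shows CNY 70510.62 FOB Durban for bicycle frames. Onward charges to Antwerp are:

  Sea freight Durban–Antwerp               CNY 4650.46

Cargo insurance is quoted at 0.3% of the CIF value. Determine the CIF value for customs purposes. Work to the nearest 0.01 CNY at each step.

CIF value: CNY 75387.24

Let C be the CIF value. C = FOB price + freight + 0.3% × C
C − 0.3% × C = 70510.62 + 4650.46
0.997 × C = 75161.08
C = 75161.08 / 0.997 = 75387.24
Insurance premium = 0.3% × 75387.24 = 226.16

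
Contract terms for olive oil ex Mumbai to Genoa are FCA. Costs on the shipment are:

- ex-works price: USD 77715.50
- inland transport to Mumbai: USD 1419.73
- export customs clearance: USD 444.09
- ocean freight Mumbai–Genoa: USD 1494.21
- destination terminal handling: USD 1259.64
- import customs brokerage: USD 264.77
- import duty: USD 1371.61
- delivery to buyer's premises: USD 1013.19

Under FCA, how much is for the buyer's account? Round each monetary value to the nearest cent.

Buyer's account: USD 5403.42

FCA: the seller delivers export-cleared goods to the carrier; the buyer bears costs from that point.
Seller's account: goods 77715.50 + inland to port 1419.73 + export clearance 444.09 = 79579.32
Buyer's account: freight 1494.21 + destination terminal 1259.64 + brokerage 264.77 + duty 1371.61 + delivery 1013.19 = 5403.42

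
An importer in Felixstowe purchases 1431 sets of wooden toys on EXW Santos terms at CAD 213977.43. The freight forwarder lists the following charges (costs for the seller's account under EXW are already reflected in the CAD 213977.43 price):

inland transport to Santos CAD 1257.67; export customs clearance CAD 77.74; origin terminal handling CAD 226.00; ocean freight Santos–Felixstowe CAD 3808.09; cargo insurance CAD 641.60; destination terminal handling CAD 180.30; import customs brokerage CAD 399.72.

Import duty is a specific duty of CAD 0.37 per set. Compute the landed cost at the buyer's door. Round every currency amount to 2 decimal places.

Total landed cost: CAD 221098.02

EXW: the seller makes goods available at their premises; the buyer bears all onward costs.
CIF value = EXW price + inland to port + export clearance + origin terminal + freight + insurance = 213977.43 + 1257.67 + 77.74 + 226.00 + 3808.09 + 641.60 = 219988.53
Import duty = 1431 × 0.37 = 529.47
Buyer bears: inland to port 1257.67 + export clearance 77.74 + origin terminal 226.00 + freight 3808.09 + insurance 641.60 + destination terminal 180.30 + brokerage 399.72 + duty 529.47 = 7120.59
Landed cost = invoice 213977.43 + 7120.59 = 221098.02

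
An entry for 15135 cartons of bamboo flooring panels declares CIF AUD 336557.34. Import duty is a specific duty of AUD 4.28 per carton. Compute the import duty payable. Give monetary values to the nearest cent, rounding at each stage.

Import duty: AUD 64777.80

Import duty = 15135 × 4.28 = 64777.80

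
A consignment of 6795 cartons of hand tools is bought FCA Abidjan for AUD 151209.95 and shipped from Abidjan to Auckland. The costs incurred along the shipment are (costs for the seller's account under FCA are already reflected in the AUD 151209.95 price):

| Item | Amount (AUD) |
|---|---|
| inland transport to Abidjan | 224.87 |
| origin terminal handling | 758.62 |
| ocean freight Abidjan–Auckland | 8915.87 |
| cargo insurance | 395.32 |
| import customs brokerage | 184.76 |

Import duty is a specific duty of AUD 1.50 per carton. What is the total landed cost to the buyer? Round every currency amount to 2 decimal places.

FCA: the seller delivers export-cleared goods to the carrier; the buyer bears costs from that point.
Already in the invoice (seller's account under FCA): inland to port — exclude.
CIF value = FCA price + origin terminal + freight + insurance = 151209.95 + 758.62 + 8915.87 + 395.32 = 161279.76
Import duty = 6795 × 1.50 = 10192.50
Buyer bears: origin terminal 758.62 + freight 8915.87 + insurance 395.32 + brokerage 184.76 + duty 10192.50 = 20447.07
Landed cost = invoice 151209.95 + 20447.07 = 171657.02

Total landed cost: AUD 171657.02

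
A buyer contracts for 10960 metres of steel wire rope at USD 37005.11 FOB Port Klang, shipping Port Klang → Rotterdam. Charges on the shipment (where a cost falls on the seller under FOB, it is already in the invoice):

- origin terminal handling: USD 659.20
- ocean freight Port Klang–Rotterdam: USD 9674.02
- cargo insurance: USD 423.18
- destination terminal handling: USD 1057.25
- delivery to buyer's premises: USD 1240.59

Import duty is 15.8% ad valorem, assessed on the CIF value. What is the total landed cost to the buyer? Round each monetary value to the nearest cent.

FOB: the seller bears costs until goods are on board at the origin port; the buyer bears freight, insurance and all costs thereafter.
Already in the invoice (seller's account under FOB): origin terminal — exclude.
CIF value = FOB price + freight + insurance = 37005.11 + 9674.02 + 423.18 = 47102.31
Import duty = 47102.31 × 15.8% = 7442.16
Buyer bears: freight 9674.02 + insurance 423.18 + destination terminal 1057.25 + delivery 1240.59 + duty 7442.16 = 19837.20
Landed cost = invoice 37005.11 + 19837.20 = 56842.31

Total landed cost: USD 56842.31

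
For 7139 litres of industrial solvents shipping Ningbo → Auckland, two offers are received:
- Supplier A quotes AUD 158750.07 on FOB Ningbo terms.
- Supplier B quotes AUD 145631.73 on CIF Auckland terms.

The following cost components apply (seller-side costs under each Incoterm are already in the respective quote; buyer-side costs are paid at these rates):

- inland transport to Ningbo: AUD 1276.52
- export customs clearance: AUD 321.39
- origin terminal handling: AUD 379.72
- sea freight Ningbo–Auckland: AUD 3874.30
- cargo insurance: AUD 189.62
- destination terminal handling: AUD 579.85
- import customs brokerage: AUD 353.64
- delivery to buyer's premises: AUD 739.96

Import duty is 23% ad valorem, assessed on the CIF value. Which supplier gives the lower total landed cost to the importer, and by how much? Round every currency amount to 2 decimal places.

Supplier B is cheaper by AUD 21134.18

Supplier A (FOB):
CIF value = FOB price + freight + insurance = 158750.07 + 3874.30 + 189.62 = 162813.99
Import duty = 162813.99 × 23% = 37447.22
Buyer bears (A): 3874.30 + 189.62 + 579.85 + 353.64 + 739.96 = 5737.37
Landed cost (A) = invoice 158750.07 + 5737.37 + duty 37447.22 = 201934.66
Supplier B (CIF):
The CIF price already equals the CIF value: 145631.73
Import duty = 145631.73 × 23% = 33495.30
Buyer bears (B): 579.85 + 353.64 + 739.96 = 1673.45
Landed cost (B) = invoice 145631.73 + 1673.45 + duty 33495.30 = 180800.48
Difference = |201934.66 − 180800.48| = 21134.18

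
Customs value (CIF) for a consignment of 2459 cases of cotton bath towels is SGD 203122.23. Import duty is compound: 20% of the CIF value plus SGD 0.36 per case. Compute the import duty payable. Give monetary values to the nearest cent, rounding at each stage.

Import duty: SGD 41509.69

Ad valorem component: 203122.23 × 20% = 40624.45
Specific component: 2459 × 0.36 = 885.24
Import duty = 40624.45 + 885.24 = 41509.69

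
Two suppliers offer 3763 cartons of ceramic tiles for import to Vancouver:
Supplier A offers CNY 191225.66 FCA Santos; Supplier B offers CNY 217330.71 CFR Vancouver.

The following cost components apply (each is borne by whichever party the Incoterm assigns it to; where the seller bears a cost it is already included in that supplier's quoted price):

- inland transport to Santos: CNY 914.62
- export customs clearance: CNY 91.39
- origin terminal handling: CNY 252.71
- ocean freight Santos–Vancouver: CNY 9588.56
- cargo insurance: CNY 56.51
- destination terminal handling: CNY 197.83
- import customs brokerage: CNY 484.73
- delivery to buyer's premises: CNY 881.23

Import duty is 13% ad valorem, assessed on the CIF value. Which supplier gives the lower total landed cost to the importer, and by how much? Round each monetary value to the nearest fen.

Supplier A is cheaper by CNY 18378.07

Supplier A (FCA):
CIF value = FCA price + origin terminal + freight + insurance = 191225.66 + 252.71 + 9588.56 + 56.51 = 201123.44
Import duty = 201123.44 × 13% = 26146.05
Buyer bears (A): 252.71 + 9588.56 + 56.51 + 197.83 + 484.73 + 881.23 = 11461.57
Landed cost (A) = invoice 191225.66 + 11461.57 + duty 26146.05 = 228833.28
Supplier B (CFR):
CIF value = CFR price + insurance = 217330.71 + 56.51 = 217387.22
Import duty = 217387.22 × 13% = 28260.34
Buyer bears (B): 56.51 + 197.83 + 484.73 + 881.23 = 1620.30
Landed cost (B) = invoice 217330.71 + 1620.30 + duty 28260.34 = 247211.35
Difference = |228833.28 − 247211.35| = 18378.07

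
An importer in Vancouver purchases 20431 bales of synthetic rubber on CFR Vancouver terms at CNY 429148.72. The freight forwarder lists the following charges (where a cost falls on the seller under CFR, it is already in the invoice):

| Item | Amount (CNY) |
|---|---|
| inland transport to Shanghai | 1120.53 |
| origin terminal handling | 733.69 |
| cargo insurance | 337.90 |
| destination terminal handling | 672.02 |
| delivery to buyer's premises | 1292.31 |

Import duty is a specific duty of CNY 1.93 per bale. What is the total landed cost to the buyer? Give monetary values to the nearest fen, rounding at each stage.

CFR: the seller pays costs through ocean freight to the destination port, but not insurance.
Already in the invoice (seller's account under CFR): inland to port, origin terminal — exclude.
CIF value = CFR price + insurance = 429148.72 + 337.90 = 429486.62
Import duty = 20431 × 1.93 = 39431.83
Buyer bears: insurance 337.90 + destination terminal 672.02 + delivery 1292.31 + duty 39431.83 = 41734.06
Landed cost = invoice 429148.72 + 41734.06 = 470882.78

Total landed cost: CNY 470882.78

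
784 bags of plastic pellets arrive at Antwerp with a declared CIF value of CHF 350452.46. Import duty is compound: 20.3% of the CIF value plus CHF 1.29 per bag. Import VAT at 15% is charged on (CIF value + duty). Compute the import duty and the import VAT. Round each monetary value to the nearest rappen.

Ad valorem component: 350452.46 × 20.3% = 71141.85
Specific component: 784 × 1.29 = 1011.36
Import duty = 71141.85 + 1011.36 = 72153.21
VAT base = CIF + duty = 350452.46 + 72153.21 = 422605.67
Import VAT = 422605.67 × 15% = 63390.85

Import duty: CHF 72153.21; import VAT: CHF 63390.85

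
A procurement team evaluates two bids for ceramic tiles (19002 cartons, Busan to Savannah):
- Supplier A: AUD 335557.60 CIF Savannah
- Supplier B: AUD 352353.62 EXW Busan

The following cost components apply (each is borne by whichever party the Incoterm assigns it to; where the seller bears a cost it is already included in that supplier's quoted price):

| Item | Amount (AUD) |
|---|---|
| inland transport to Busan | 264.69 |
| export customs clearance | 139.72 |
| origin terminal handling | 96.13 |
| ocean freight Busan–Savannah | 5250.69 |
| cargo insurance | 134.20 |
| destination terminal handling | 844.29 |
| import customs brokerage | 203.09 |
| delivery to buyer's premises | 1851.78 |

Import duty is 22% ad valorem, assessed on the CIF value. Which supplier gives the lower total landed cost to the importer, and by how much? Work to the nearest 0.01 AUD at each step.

Supplier A is cheaper by AUD 27671.37

Supplier A (CIF):
The CIF price already equals the CIF value: 335557.60
Import duty = 335557.60 × 22% = 73822.67
Buyer bears (A): 844.29 + 203.09 + 1851.78 = 2899.16
Landed cost (A) = invoice 335557.60 + 2899.16 + duty 73822.67 = 412279.43
Supplier B (EXW):
CIF value = EXW price + inland to port + export clearance + origin terminal + freight + insurance = 352353.62 + 264.69 + 139.72 + 96.13 + 5250.69 + 134.20 = 358239.05
Import duty = 358239.05 × 22% = 78812.59
Buyer bears (B): 264.69 + 139.72 + 96.13 + 5250.69 + 134.20 + 844.29 + 203.09 + 1851.78 = 8784.59
Landed cost (B) = invoice 352353.62 + 8784.59 + duty 78812.59 = 439950.80
Difference = |412279.43 − 439950.80| = 27671.37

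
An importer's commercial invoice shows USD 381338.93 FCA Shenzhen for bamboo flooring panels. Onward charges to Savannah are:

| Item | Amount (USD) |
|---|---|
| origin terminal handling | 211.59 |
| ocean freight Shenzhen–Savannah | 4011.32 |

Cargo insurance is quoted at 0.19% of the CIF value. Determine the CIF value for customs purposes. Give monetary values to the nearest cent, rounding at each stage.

Let C be the CIF value. C = FCA price + pre-shipment costs + freight + 0.19% × C
C − 0.19% × C = 381338.93 + 211.59 + 4011.32
0.9981 × C = 385561.84
C = 385561.84 / 0.9981 = 386295.80
Insurance premium = 0.19% × 386295.80 = 733.96

CIF value: USD 386295.80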